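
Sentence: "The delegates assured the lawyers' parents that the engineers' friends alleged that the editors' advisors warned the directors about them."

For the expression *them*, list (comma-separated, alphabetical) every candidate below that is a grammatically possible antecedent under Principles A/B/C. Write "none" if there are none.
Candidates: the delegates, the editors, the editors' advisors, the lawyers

*them* is a pronoun; Principle B requires it to be free in its binding domain — the clause headed by 'warned'.
— the delegates: subject of the matrix clause; c-commands the pronoun but lies outside its binding domain — allowed.
— the editors: possessor inside the subject DP of the clause headed by 'warned'; does not c-command the pronoun — Principle B does not apply; allowed.
— the editors' advisors: subject of the clause headed by 'warned'; c-commands the pronoun within its binding domain — blocked (Principle B).
— the lawyers: possessor inside the object DP of the matrix clause; does not c-command the pronoun — Principle B does not apply; allowed.

the delegates, the editors, the lawyers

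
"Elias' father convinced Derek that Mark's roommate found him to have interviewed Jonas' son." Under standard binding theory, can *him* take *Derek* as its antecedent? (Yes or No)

*him* is a pronoun; Principle B requires it to be free in its binding domain — the clause headed by 'found'.
— Derek: object of the matrix clause; c-commands the pronoun but lies outside its binding domain — allowed.

Yes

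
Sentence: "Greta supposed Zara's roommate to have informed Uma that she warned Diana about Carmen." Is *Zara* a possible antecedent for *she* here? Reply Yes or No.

Yes

*she* is a pronoun; Principle B requires it to be free in its binding domain — the clause headed by 'warned'.
— Zara: possessor inside the subject DP of the clause headed by 'informed'; does not c-command the pronoun — Principle B does not apply; allowed.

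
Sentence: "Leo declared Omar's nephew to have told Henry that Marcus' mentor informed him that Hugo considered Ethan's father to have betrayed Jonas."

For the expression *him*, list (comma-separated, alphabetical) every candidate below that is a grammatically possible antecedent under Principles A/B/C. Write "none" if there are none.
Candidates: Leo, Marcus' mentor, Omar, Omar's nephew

*him* is a pronoun; Principle B requires it to be free in its binding domain — the clause headed by 'informed'.
— Leo: subject of the matrix clause; c-commands the pronoun but lies outside its binding domain — allowed.
— Marcus' mentor: subject of the clause headed by 'informed'; c-commands the pronoun within its binding domain — blocked (Principle B).
— Omar: possessor inside the subject DP of the clause headed by 'told'; does not c-command the pronoun — Principle B does not apply; allowed.
— Omar's nephew: subject of the clause headed by 'told'; c-commands the pronoun but lies outside its binding domain — allowed.

Leo, Omar, Omar's nephew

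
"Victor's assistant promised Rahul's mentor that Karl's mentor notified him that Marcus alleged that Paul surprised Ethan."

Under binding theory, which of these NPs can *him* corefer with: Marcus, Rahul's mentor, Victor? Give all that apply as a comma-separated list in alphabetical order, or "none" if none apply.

*him* is a pronoun; Principle B requires it to be free in its binding domain — the clause headed by 'notified'.
— Marcus: subject of the clause headed by 'alleged'; is c-commanded by the pronoun; coreference would bind this R-expression — blocked (Principle C).
— Rahul's mentor: object of the matrix clause; c-commands the pronoun but lies outside its binding domain — allowed.
— Victor: possessor inside the subject DP of the matrix clause; does not c-command the pronoun — Principle B does not apply; allowed.

Rahul's mentor, Victor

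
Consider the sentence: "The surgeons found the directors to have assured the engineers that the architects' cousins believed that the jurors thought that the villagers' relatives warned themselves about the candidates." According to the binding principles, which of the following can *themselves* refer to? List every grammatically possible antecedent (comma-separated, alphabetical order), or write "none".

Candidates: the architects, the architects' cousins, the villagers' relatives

the villagers' relatives

*themselves* is a reflexive; Principle A requires it to be bound within its binding domain — the clause headed by 'warned'.
— the architects: possessor inside the subject DP of the clause headed by 'believed'; does not c-command the reflexive — cannot bind it (Principle A).
— the architects' cousins: subject of the clause headed by 'believed'; c-commands the reflexive but lies outside its binding domain — cannot bind it (Principle A).
— the villagers' relatives: subject of the clause headed by 'warned'; c-commands the reflexive within its binding domain — allowed (Principle A).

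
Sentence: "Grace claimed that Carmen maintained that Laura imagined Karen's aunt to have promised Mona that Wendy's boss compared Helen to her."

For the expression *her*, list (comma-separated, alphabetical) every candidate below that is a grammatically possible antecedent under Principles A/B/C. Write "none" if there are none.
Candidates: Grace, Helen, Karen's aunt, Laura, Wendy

Grace, Karen's aunt, Laura, Wendy

*her* is a pronoun; Principle B requires it to be free in its binding domain — the clause headed by 'compared'.
— Grace: subject of the matrix clause; c-commands the pronoun but lies outside its binding domain — allowed.
— Helen: object of the clause headed by 'compared'; c-commands the pronoun within its binding domain — blocked (Principle B).
— Karen's aunt: subject of the clause headed by 'promised'; c-commands the pronoun but lies outside its binding domain — allowed.
— Laura: subject of the clause headed by 'imagined'; c-commands the pronoun but lies outside its binding domain — allowed.
— Wendy: possessor inside the subject DP of the clause headed by 'compared'; does not c-command the pronoun — Principle B does not apply; allowed.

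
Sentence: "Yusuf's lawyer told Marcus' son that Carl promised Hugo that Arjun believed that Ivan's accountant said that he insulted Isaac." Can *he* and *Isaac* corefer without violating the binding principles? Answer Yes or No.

*Isaac* is an R-expression; Principle C requires it to be free (not bound by any c-commanding expression).
— he: subject of the clause headed by 'insulted'; the pronoun c-commands the R-expression — coreference blocked (Principle C).

No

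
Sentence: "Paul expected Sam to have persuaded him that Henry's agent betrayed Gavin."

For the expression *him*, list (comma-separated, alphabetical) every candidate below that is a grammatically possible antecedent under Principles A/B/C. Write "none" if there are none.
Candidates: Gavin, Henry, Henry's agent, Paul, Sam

*him* is a pronoun; Principle B requires it to be free in its binding domain — the clause headed by 'persuaded'.
— Gavin: object of the clause headed by 'betrayed'; is c-commanded by the pronoun; coreference would bind this R-expression — blocked (Principle C).
— Henry: possessor inside the subject DP of the clause headed by 'betrayed'; is c-commanded by the pronoun; coreference would bind this R-expression — blocked (Principle C).
— Henry's agent: subject of the clause headed by 'betrayed'; is c-commanded by the pronoun; coreference would bind this R-expression — blocked (Principle C).
— Paul: subject of the matrix clause; c-commands the pronoun but lies outside its binding domain — allowed.
— Sam: subject of the clause headed by 'persuaded'; c-commands the pronoun within its binding domain — blocked (Principle B).

Paul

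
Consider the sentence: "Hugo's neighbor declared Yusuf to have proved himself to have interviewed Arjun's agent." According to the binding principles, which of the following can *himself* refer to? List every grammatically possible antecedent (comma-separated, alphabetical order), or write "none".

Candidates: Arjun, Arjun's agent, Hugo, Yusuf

Yusuf

*himself* is a reflexive; Principle A requires it to be bound within its binding domain — the clause headed by 'proved'.
— Arjun: possessor inside the object DP of the clause headed by 'interviewed'; does not c-command the reflexive — cannot bind it (Principle A).
— Arjun's agent: object of the clause headed by 'interviewed'; does not c-command the reflexive — cannot bind it (Principle A).
— Hugo: possessor inside the subject DP of the matrix clause; does not c-command the reflexive — cannot bind it (Principle A).
— Yusuf: subject of the clause headed by 'proved'; c-commands the reflexive within its binding domain — allowed (Principle A).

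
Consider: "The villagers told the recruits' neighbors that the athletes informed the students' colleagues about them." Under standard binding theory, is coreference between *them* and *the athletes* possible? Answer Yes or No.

*the athletes* is an R-expression; Principle C requires it to be free (not bound by any c-commanding expression).
— them: second object of the clause headed by 'informed'; the R-expression locally c-commands the pronoun — coreference blocked (Principle B on the pronoun).

No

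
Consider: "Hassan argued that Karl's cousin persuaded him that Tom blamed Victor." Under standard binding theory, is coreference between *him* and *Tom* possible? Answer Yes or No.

*Tom* is an R-expression; Principle C requires it to be free (not bound by any c-commanding expression).
— him: object of the clause headed by 'persuaded'; the pronoun c-commands the R-expression — coreference blocked (Principle C).

No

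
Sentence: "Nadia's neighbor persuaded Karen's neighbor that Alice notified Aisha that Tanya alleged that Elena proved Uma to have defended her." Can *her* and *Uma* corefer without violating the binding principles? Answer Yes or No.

No

*Uma* is an R-expression; Principle C requires it to be free (not bound by any c-commanding expression).
— her: object of the clause headed by 'defended'; the R-expression locally c-commands the pronoun — coreference blocked (Principle B on the pronoun).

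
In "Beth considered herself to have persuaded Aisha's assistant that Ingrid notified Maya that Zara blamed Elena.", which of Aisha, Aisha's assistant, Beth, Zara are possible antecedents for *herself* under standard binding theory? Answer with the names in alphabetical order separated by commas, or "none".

*herself* is a reflexive; Principle A requires it to be bound within its binding domain — the matrix clause.
— Aisha: possessor inside the object DP of the clause headed by 'persuaded'; does not c-command the reflexive — cannot bind it (Principle A).
— Aisha's assistant: object of the clause headed by 'persuaded'; does not c-command the reflexive — cannot bind it (Principle A).
— Beth: subject of the matrix clause; c-commands the reflexive within its binding domain — allowed (Principle A).
— Zara: subject of the clause headed by 'blamed'; does not c-command the reflexive — cannot bind it (Principle A).

Beth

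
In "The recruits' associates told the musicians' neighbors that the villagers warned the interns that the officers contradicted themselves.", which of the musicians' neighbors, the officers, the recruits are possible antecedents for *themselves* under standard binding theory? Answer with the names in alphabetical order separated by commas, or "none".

*themselves* is a reflexive; Principle A requires it to be bound within its binding domain — the clause headed by 'contradicted'.
— the musicians' neighbors: object of the matrix clause; c-commands the reflexive but lies outside its binding domain — cannot bind it (Principle A).
— the officers: subject of the clause headed by 'contradicted'; c-commands the reflexive within its binding domain — allowed (Principle A).
— the recruits: possessor inside the subject DP of the matrix clause; does not c-command the reflexive — cannot bind it (Principle A).

the officers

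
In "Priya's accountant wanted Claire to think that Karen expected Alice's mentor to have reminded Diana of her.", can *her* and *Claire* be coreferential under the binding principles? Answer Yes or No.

Yes

*Claire* is an R-expression; Principle C requires it to be free (not bound by any c-commanding expression).
— her: second object of the clause headed by 'reminded'; the pronoun does not c-command the R-expression — coreference allowed.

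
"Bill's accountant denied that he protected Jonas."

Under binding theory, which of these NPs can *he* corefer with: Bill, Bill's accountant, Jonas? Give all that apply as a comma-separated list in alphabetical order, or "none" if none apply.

Bill, Bill's accountant

*he* is a pronoun; Principle B requires it to be free in its binding domain — the clause headed by 'protected'.
— Bill: possessor inside the subject DP of the matrix clause; does not c-command the pronoun — Principle B does not apply; allowed.
— Bill's accountant: subject of the matrix clause; c-commands the pronoun but lies outside its binding domain — allowed.
— Jonas: object of the clause headed by 'protected'; is c-commanded by the pronoun; coreference would bind this R-expression — blocked (Principle C).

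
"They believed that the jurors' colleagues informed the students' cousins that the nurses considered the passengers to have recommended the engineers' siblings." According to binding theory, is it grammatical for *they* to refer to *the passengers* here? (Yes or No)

*the passengers* is an R-expression; Principle C requires it to be free (not bound by any c-commanding expression).
— they: subject of the matrix clause; the pronoun c-commands the R-expression — coreference blocked (Principle C).

No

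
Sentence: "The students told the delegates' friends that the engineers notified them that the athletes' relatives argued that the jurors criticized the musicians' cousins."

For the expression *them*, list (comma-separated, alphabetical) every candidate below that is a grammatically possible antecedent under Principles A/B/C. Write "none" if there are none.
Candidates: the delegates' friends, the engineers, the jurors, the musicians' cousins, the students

the delegates' friends, the students

*them* is a pronoun; Principle B requires it to be free in its binding domain — the clause headed by 'notified'.
— the delegates' friends: object of the matrix clause; c-commands the pronoun but lies outside its binding domain — allowed.
— the engineers: subject of the clause headed by 'notified'; c-commands the pronoun within its binding domain — blocked (Principle B).
— the jurors: subject of the clause headed by 'criticized'; is c-commanded by the pronoun; coreference would bind this R-expression — blocked (Principle C).
— the musicians' cousins: object of the clause headed by 'criticized'; is c-commanded by the pronoun; coreference would bind this R-expression — blocked (Principle C).
— the students: subject of the matrix clause; c-commands the pronoun but lies outside its binding domain — allowed.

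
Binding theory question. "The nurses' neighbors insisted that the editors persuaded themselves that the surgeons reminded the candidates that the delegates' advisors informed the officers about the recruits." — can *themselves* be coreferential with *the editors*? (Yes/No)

*themselves* is a reflexive; Principle A requires it to be bound within its binding domain — the clause headed by 'persuaded'.
— the editors: subject of the clause headed by 'persuaded'; c-commands the reflexive within its binding domain — allowed (Principle A).

Yes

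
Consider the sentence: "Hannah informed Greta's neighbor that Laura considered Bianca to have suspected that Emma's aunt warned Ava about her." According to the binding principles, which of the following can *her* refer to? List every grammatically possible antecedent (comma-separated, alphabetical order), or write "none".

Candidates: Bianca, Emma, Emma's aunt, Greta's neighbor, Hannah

Bianca, Emma, Greta's neighbor, Hannah

*her* is a pronoun; Principle B requires it to be free in its binding domain — the clause headed by 'warned'.
— Bianca: subject of the clause headed by 'suspected'; c-commands the pronoun but lies outside its binding domain — allowed.
— Emma: possessor inside the subject DP of the clause headed by 'warned'; does not c-command the pronoun — Principle B does not apply; allowed.
— Emma's aunt: subject of the clause headed by 'warned'; c-commands the pronoun within its binding domain — blocked (Principle B).
— Greta's neighbor: object of the matrix clause; c-commands the pronoun but lies outside its binding domain — allowed.
— Hannah: subject of the matrix clause; c-commands the pronoun but lies outside its binding domain — allowed.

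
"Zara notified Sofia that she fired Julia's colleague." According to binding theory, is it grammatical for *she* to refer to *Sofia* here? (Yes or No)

*Sofia* is an R-expression; Principle C requires it to be free (not bound by any c-commanding expression).
— she: subject of the clause headed by 'fired'; the pronoun does not c-command the R-expression — coreference allowed.

Yes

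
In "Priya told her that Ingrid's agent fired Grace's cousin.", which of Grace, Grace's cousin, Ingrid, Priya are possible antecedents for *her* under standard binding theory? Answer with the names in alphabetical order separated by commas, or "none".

none

*her* is a pronoun; Principle B requires it to be free in its binding domain — the matrix clause.
— Grace: possessor inside the object DP of the clause headed by 'fired'; is c-commanded by the pronoun; coreference would bind this R-expression — blocked (Principle C).
— Grace's cousin: object of the clause headed by 'fired'; is c-commanded by the pronoun; coreference would bind this R-expression — blocked (Principle C).
— Ingrid: possessor inside the subject DP of the clause headed by 'fired'; is c-commanded by the pronoun; coreference would bind this R-expression — blocked (Principle C).
— Priya: subject of the matrix clause; c-commands the pronoun within its binding domain — blocked (Principle B).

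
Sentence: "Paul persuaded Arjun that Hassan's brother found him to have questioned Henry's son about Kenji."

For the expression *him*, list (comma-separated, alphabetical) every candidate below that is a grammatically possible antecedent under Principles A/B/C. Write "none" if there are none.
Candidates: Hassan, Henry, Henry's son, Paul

Hassan, Paul

*him* is a pronoun; Principle B requires it to be free in its binding domain — the clause headed by 'found'.
— Hassan: possessor inside the subject DP of the clause headed by 'found'; does not c-command the pronoun — Principle B does not apply; allowed.
— Henry: possessor inside the object DP of the clause headed by 'questioned'; is c-commanded by the pronoun; coreference would bind this R-expression — blocked (Principle C).
— Henry's son: object of the clause headed by 'questioned'; is c-commanded by the pronoun; coreference would bind this R-expression — blocked (Principle C).
— Paul: subject of the matrix clause; c-commands the pronoun but lies outside its binding domain — allowed.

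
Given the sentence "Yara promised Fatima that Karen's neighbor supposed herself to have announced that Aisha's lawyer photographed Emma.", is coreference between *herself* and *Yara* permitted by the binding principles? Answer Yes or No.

*herself* is a reflexive; Principle A requires it to be bound within its binding domain — the clause headed by 'supposed'.
— Yara: subject of the matrix clause; c-commands the reflexive but lies outside its binding domain — cannot bind it (Principle A).

No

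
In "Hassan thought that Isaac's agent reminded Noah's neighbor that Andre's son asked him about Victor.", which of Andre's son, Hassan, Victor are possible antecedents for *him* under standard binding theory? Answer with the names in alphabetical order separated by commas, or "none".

*him* is a pronoun; Principle B requires it to be free in its binding domain — the clause headed by 'asked'.
— Andre's son: subject of the clause headed by 'asked'; c-commands the pronoun within its binding domain — blocked (Principle B).
— Hassan: subject of the matrix clause; c-commands the pronoun but lies outside its binding domain — allowed.
— Victor: second object of the clause headed by 'asked'; is c-commanded by the pronoun; coreference would bind this R-expression — blocked (Principle C).

Hassan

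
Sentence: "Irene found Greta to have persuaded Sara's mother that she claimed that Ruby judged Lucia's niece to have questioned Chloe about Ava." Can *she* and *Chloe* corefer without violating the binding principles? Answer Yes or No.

*Chloe* is an R-expression; Principle C requires it to be free (not bound by any c-commanding expression).
— she: subject of the clause headed by 'claimed'; the pronoun c-commands the R-expression — coreference blocked (Principle C).

No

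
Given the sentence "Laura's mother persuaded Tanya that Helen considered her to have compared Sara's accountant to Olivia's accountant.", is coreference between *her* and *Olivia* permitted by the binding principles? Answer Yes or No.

No

*her* is a pronoun; Principle B requires it to be free in its binding domain — the clause headed by 'considered'.
— Olivia: possessor inside the second object DP of the clause headed by 'compared'; is c-commanded by the pronoun; coreference would bind this R-expression — blocked (Principle C).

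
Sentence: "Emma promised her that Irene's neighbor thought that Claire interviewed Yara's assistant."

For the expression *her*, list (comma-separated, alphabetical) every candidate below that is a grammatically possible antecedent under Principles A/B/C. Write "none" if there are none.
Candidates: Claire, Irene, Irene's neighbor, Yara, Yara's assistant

*her* is a pronoun; Principle B requires it to be free in its binding domain — the matrix clause.
— Claire: subject of the clause headed by 'interviewed'; is c-commanded by the pronoun; coreference would bind this R-expression — blocked (Principle C).
— Irene: possessor inside the subject DP of the clause headed by 'thought'; is c-commanded by the pronoun; coreference would bind this R-expression — blocked (Principle C).
— Irene's neighbor: subject of the clause headed by 'thought'; is c-commanded by the pronoun; coreference would bind this R-expression — blocked (Principle C).
— Yara: possessor inside the object DP of the clause headed by 'interviewed'; is c-commanded by the pronoun; coreference would bind this R-expression — blocked (Principle C).
— Yara's assistant: object of the clause headed by 'interviewed'; is c-commanded by the pronoun; coreference would bind this R-expression — blocked (Principle C).

none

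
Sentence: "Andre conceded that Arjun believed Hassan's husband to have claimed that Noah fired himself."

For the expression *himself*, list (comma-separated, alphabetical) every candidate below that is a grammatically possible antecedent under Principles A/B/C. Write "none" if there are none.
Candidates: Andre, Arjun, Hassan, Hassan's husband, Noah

*himself* is a reflexive; Principle A requires it to be bound within its binding domain — the clause headed by 'fired'.
— Andre: subject of the matrix clause; c-commands the reflexive but lies outside its binding domain — cannot bind it (Principle A).
— Arjun: subject of the clause headed by 'believed'; c-commands the reflexive but lies outside its binding domain — cannot bind it (Principle A).
— Hassan: possessor inside the subject DP of the clause headed by 'claimed'; does not c-command the reflexive — cannot bind it (Principle A).
— Hassan's husband: subject of the clause headed by 'claimed'; c-commands the reflexive but lies outside its binding domain — cannot bind it (Principle A).
— Noah: subject of the clause headed by 'fired'; c-commands the reflexive within its binding domain — allowed (Principle A).

Noah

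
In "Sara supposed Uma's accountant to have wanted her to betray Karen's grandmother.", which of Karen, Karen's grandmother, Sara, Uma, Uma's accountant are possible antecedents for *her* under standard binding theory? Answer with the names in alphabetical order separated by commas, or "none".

Sara, Uma

*her* is a pronoun; Principle B requires it to be free in its binding domain — the clause headed by 'wanted'.
— Karen: possessor inside the object DP of the clause headed by 'betray'; is c-commanded by the pronoun; coreference would bind this R-expression — blocked (Principle C).
— Karen's grandmother: object of the clause headed by 'betray'; is c-commanded by the pronoun; coreference would bind this R-expression — blocked (Principle C).
— Sara: subject of the matrix clause; c-commands the pronoun but lies outside its binding domain — allowed.
— Uma: possessor inside the subject DP of the clause headed by 'wanted'; does not c-command the pronoun — Principle B does not apply; allowed.
— Uma's accountant: subject of the clause headed by 'wanted'; c-commands the pronoun within its binding domain — blocked (Principle B).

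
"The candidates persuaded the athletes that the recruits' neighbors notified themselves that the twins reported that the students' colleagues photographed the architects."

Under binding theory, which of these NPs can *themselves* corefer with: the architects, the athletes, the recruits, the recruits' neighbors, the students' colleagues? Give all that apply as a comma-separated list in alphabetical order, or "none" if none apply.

*themselves* is a reflexive; Principle A requires it to be bound within its binding domain — the clause headed by 'notified'.
— the architects: object of the clause headed by 'photographed'; does not c-command the reflexive — cannot bind it (Principle A).
— the athletes: object of the matrix clause; c-commands the reflexive but lies outside its binding domain — cannot bind it (Principle A).
— the recruits: possessor inside the subject DP of the clause headed by 'notified'; does not c-command the reflexive — cannot bind it (Principle A).
— the recruits' neighbors: subject of the clause headed by 'notified'; c-commands the reflexive within its binding domain — allowed (Principle A).
— the students' colleagues: subject of the clause headed by 'photographed'; does not c-command the reflexive — cannot bind it (Principle A).

the recruits' neighbors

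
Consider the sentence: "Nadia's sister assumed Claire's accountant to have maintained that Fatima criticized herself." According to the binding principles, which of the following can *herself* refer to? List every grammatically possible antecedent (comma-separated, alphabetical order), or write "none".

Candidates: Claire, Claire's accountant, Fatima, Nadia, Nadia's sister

Fatima

*herself* is a reflexive; Principle A requires it to be bound within its binding domain — the clause headed by 'criticized'.
— Claire: possessor inside the subject DP of the clause headed by 'maintained'; does not c-command the reflexive — cannot bind it (Principle A).
— Claire's accountant: subject of the clause headed by 'maintained'; c-commands the reflexive but lies outside its binding domain — cannot bind it (Principle A).
— Fatima: subject of the clause headed by 'criticized'; c-commands the reflexive within its binding domain — allowed (Principle A).
— Nadia: possessor inside the subject DP of the matrix clause; does not c-command the reflexive — cannot bind it (Principle A).
— Nadia's sister: subject of the matrix clause; c-commands the reflexive but lies outside its binding domain — cannot bind it (Principle A).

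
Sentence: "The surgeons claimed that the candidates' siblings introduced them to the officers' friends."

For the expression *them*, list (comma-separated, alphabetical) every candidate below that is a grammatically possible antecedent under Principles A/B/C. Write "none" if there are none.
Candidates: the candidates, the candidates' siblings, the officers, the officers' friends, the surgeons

*them* is a pronoun; Principle B requires it to be free in its binding domain — the clause headed by 'introduced'.
— the candidates: possessor inside the subject DP of the clause headed by 'introduced'; does not c-command the pronoun — Principle B does not apply; allowed.
— the candidates' siblings: subject of the clause headed by 'introduced'; c-commands the pronoun within its binding domain — blocked (Principle B).
— the officers: possessor inside the second object DP of the clause headed by 'introduced'; is c-commanded by the pronoun; coreference would bind this R-expression — blocked (Principle C).
— the officers' friends: second object of the clause headed by 'introduced'; is c-commanded by the pronoun; coreference would bind this R-expression — blocked (Principle C).
— the surgeons: subject of the matrix clause; c-commands the pronoun but lies outside its binding domain — allowed.

the candidates, the surgeons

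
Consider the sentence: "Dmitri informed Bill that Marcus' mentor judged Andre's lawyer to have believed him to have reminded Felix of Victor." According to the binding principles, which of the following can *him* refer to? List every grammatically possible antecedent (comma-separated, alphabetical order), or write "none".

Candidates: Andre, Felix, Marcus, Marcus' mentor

*him* is a pronoun; Principle B requires it to be free in its binding domain — the clause headed by 'believed'.
— Andre: possessor inside the subject DP of the clause headed by 'believed'; does not c-command the pronoun — Principle B does not apply; allowed.
— Felix: object of the clause headed by 'reminded'; is c-commanded by the pronoun; coreference would bind this R-expression — blocked (Principle C).
— Marcus: possessor inside the subject DP of the clause headed by 'judged'; does not c-command the pronoun — Principle B does not apply; allowed.
— Marcus' mentor: subject of the clause headed by 'judged'; c-commands the pronoun but lies outside its binding domain — allowed.

Andre, Marcus, Marcus' mentor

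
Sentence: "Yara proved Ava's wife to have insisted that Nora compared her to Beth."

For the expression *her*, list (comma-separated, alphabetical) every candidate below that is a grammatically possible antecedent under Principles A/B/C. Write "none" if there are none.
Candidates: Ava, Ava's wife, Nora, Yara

Ava, Ava's wife, Yara

*her* is a pronoun; Principle B requires it to be free in its binding domain — the clause headed by 'compared'.
— Ava: possessor inside the subject DP of the clause headed by 'insisted'; does not c-command the pronoun — Principle B does not apply; allowed.
— Ava's wife: subject of the clause headed by 'insisted'; c-commands the pronoun but lies outside its binding domain — allowed.
— Nora: subject of the clause headed by 'compared'; c-commands the pronoun within its binding domain — blocked (Principle B).
— Yara: subject of the matrix clause; c-commands the pronoun but lies outside its binding domain — allowed.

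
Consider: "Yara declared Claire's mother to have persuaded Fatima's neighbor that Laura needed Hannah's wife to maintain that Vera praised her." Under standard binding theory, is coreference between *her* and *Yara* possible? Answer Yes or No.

*Yara* is an R-expression; Principle C requires it to be free (not bound by any c-commanding expression).
— her: object of the clause headed by 'praised'; the pronoun does not c-command the R-expression — coreference allowed.

Yes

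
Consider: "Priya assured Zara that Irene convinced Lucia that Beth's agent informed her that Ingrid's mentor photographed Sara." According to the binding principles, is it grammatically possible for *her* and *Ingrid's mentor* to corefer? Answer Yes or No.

No

*her* is a pronoun; Principle B requires it to be free in its binding domain — the clause headed by 'informed'.
— Ingrid's mentor: subject of the clause headed by 'photographed'; is c-commanded by the pronoun; coreference would bind this R-expression — blocked (Principle C).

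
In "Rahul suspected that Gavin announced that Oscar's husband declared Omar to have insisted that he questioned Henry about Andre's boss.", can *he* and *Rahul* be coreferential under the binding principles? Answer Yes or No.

Yes

*Rahul* is an R-expression; Principle C requires it to be free (not bound by any c-commanding expression).
— he: subject of the clause headed by 'questioned'; the pronoun does not c-command the R-expression — coreference allowed.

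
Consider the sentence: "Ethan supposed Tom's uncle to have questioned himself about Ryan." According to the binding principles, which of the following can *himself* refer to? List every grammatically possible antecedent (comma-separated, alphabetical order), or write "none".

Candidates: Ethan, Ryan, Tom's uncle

Tom's uncle

*himself* is a reflexive; Principle A requires it to be bound within its binding domain — the clause headed by 'questioned'.
— Ethan: subject of the matrix clause; c-commands the reflexive but lies outside its binding domain — cannot bind it (Principle A).
— Ryan: second object of the clause headed by 'questioned'; does not c-command the reflexive — cannot bind it (Principle A).
— Tom's uncle: subject of the clause headed by 'questioned'; c-commands the reflexive within its binding domain — allowed (Principle A).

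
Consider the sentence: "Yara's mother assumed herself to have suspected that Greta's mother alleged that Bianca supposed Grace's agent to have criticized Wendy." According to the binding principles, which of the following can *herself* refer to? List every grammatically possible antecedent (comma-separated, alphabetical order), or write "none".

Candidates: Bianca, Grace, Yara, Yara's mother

*herself* is a reflexive; Principle A requires it to be bound within its binding domain — the matrix clause.
— Bianca: subject of the clause headed by 'supposed'; does not c-command the reflexive — cannot bind it (Principle A).
— Grace: possessor inside the subject DP of the clause headed by 'criticized'; does not c-command the reflexive — cannot bind it (Principle A).
— Yara: possessor inside the subject DP of the matrix clause; does not c-command the reflexive — cannot bind it (Principle A).
— Yara's mother: subject of the matrix clause; c-commands the reflexive within its binding domain — allowed (Principle A).

Yara's mother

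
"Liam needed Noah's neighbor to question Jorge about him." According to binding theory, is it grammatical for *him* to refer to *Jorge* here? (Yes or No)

*Jorge* is an R-expression; Principle C requires it to be free (not bound by any c-commanding expression).
— him: second object of the clause headed by 'question'; the R-expression locally c-commands the pronoun — coreference blocked (Principle B on the pronoun).

No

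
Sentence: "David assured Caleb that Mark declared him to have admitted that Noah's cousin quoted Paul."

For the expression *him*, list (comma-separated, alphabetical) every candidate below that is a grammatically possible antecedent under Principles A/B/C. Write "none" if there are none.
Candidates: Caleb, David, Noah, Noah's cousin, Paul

*him* is a pronoun; Principle B requires it to be free in its binding domain — the clause headed by 'declared'.
— Caleb: object of the matrix clause; c-commands the pronoun but lies outside its binding domain — allowed.
— David: subject of the matrix clause; c-commands the pronoun but lies outside its binding domain — allowed.
— Noah: possessor inside the subject DP of the clause headed by 'quoted'; is c-commanded by the pronoun; coreference would bind this R-expression — blocked (Principle C).
— Noah's cousin: subject of the clause headed by 'quoted'; is c-commanded by the pronoun; coreference would bind this R-expression — blocked (Principle C).
— Paul: object of the clause headed by 'quoted'; is c-commanded by the pronoun; coreference would bind this R-expression — blocked (Principle C).

Caleb, David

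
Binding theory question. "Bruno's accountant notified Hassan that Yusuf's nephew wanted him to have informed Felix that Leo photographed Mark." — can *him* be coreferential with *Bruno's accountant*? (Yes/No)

Yes

*him* is a pronoun; Principle B requires it to be free in its binding domain — the clause headed by 'wanted'.
— Bruno's accountant: subject of the matrix clause; c-commands the pronoun but lies outside its binding domain — allowed.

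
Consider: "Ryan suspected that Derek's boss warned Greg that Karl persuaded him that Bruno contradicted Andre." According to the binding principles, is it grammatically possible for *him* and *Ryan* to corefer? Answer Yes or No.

*him* is a pronoun; Principle B requires it to be free in its binding domain — the clause headed by 'persuaded'.
— Ryan: subject of the matrix clause; c-commands the pronoun but lies outside its binding domain — allowed.

Yes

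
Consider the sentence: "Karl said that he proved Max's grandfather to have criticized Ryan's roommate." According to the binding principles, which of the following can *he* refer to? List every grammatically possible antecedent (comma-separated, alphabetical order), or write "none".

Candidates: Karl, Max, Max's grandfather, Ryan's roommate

Karl

*he* is a pronoun; Principle B requires it to be free in its binding domain — the clause headed by 'proved'.
— Karl: subject of the matrix clause; c-commands the pronoun but lies outside its binding domain — allowed.
— Max: possessor inside the subject DP of the clause headed by 'criticized'; is c-commanded by the pronoun; coreference would bind this R-expression — blocked (Principle C).
— Max's grandfather: subject of the clause headed by 'criticized'; is c-commanded by the pronoun; coreference would bind this R-expression — blocked (Principle C).
— Ryan's roommate: object of the clause headed by 'criticized'; is c-commanded by the pronoun; coreference would bind this R-expression — blocked (Principle C).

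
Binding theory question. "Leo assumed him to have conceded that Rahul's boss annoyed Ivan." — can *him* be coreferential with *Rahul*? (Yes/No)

No

*him* is a pronoun; Principle B requires it to be free in its binding domain — the matrix clause.
— Rahul: possessor inside the subject DP of the clause headed by 'annoyed'; is c-commanded by the pronoun; coreference would bind this R-expression — blocked (Principle C).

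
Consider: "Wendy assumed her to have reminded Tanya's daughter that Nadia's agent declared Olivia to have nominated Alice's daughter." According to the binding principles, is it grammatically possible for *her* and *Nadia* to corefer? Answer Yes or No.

*her* is a pronoun; Principle B requires it to be free in its binding domain — the matrix clause.
— Nadia: possessor inside the subject DP of the clause headed by 'declared'; is c-commanded by the pronoun; coreference would bind this R-expression — blocked (Principle C).

No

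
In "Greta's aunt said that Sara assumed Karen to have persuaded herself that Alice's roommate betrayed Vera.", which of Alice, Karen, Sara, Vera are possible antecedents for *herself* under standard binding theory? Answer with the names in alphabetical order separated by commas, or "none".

Karen

*herself* is a reflexive; Principle A requires it to be bound within its binding domain — the clause headed by 'persuaded'.
— Alice: possessor inside the subject DP of the clause headed by 'betrayed'; does not c-command the reflexive — cannot bind it (Principle A).
— Karen: subject of the clause headed by 'persuaded'; c-commands the reflexive within its binding domain — allowed (Principle A).
— Sara: subject of the clause headed by 'assumed'; c-commands the reflexive but lies outside its binding domain — cannot bind it (Principle A).
— Vera: object of the clause headed by 'betrayed'; does not c-command the reflexive — cannot bind it (Principle A).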